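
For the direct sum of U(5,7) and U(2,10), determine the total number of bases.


Bases of a direct sum M1 + M2: |B| = |B(M1)| * |B(M2)|.
|B(U(5,7))| = C(7,5) = 21.
|B(U(2,10))| = C(10,2) = 45.
Total bases = 21 * 45 = 945.

945


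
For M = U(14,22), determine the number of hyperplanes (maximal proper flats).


Hyperplanes of U(14,22) are flats of rank 13.
In a uniform matroid, these are exactly the (13)-element subsets.
Count = (22 choose 13) = 497420.

497420


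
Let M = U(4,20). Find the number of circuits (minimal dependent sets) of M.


In U(4,20), circuits are the (5)-element subsets.
Any set of 5 elements is dependent, and removing any one element gives
an independent set of size 4, so it is a minimal dependent set.
Number of circuits = C(20,5) = 15504.

15504


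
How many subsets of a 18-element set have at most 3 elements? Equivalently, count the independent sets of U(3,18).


Independent sets of U(3,18) are all subsets of size <= 3.
Count = (18 choose 0) + (18 choose 1) + (18 choose 2) + (18 choose 3)
     = 1 + 18 + 153 + 816
     = 988.

988


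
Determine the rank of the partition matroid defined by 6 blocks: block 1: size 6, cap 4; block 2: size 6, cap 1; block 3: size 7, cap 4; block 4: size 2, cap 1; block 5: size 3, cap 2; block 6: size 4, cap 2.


Rank of a partition matroid = sum of min(|Si|, ci) for each block.
= min(6,4) + min(6,1) + min(7,4) + min(2,1) + min(3,2) + min(4,2)
= 4 + 1 + 4 + 1 + 2 + 2
= 14.

14


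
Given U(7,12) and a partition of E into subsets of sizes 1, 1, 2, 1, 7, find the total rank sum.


r(Ai) = min(|Ai|, 7) for each part.
Sum = min(1,7) + min(1,7) + min(2,7) + min(1,7) + min(7,7)
    = 1 + 1 + 2 + 1 + 7
    = 12.

12


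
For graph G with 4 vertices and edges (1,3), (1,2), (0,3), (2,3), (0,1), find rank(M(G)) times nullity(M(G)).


r(M) = |V| - c = 4 - 1 = 3.
nullity = |E| - r(M) = 5 - 3 = 2.
Product = 3 * 2 = 6.

6


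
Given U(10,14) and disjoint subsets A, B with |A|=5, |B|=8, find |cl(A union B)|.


|A union B| = 5 + 8 = 13 (disjoint).
In U(10,14), cl(S) = S if |S| < 10, else cl(S) = E.
Since 13 >= 10, cl(A union B) = E.
|cl(A union B)| = 14.

14


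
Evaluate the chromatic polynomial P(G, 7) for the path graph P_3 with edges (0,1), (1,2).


P(P_3, k) = k * (k-1)^(2).
P(7) = 7 * 6^2 = 7 * 36 = 252.

252


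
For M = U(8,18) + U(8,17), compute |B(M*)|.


(M1+M2)* = M1* + M2*.
M1* = U(10,18), bases: C(18,10) = 43758.
M2* = U(9,17), bases: C(17,9) = 24310.
|B(M*)| = 43758 * 24310 = 1063756980.

1063756980


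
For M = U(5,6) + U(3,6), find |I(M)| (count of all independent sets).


For a direct sum, |I(M1+M2)| = |I(M1)| * |I(M2)|.
|I(U(5,6))| = sum C(6,k) for k=0..5 = 63.
|I(U(3,6))| = sum C(6,k) for k=0..3 = 42.
Total = 63 * 42 = 2646.

2646


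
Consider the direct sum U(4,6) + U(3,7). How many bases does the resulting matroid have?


Bases of a direct sum M1 + M2: |B| = |B(M1)| * |B(M2)|.
|B(U(4,6))| = C(6,4) = 15.
|B(U(3,7))| = C(7,3) = 35.
Total bases = 15 * 35 = 525.

525


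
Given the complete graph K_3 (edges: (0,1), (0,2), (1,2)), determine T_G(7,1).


T(K_3; x,y) = x^2 + x + y.
T(7,1) = 49 + 7 + 1 = 57.

57


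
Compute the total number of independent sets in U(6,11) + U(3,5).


For a direct sum, |I(M1+M2)| = |I(M1)| * |I(M2)|.
|I(U(6,11))| = sum C(11,k) for k=0..6 = 1486.
|I(U(3,5))| = sum C(5,k) for k=0..3 = 26.
Total = 1486 * 26 = 38636.

38636


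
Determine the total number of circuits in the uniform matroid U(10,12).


In U(10,12), circuits are the (11)-element subsets.
Any set of 11 elements is dependent, and removing any one element gives
an independent set of size 10, so it is a minimal dependent set.
Number of circuits = C(12,11) = 12! / (11! * 1!) = 12.

12


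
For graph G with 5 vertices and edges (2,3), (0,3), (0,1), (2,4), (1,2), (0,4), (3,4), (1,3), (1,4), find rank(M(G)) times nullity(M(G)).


r(M) = |V| - c = 5 - 1 = 4.
nullity = |E| - r(M) = 9 - 4 = 5.
Product = 4 * 5 = 20.

20


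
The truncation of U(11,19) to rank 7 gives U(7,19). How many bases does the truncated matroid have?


Truncating U(11,19) to rank 7 gives U(7,19).
Bases of U(7,19) are all 7-element subsets of 19 elements.
Number of bases = C(19,7) = 50388.

50388


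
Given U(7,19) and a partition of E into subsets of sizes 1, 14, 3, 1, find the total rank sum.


r(Ai) = min(|Ai|, 7) for each part.
Sum = min(1,7) + min(14,7) + min(3,7) + min(1,7)
    = 1 + 7 + 3 + 1
    = 12.

12


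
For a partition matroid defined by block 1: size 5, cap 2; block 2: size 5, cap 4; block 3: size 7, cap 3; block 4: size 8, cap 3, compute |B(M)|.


A basis picks exactly ci elements from block i.
Number of bases = product of C(|Si|, ci).
= C(5,2) * C(5,4) * C(7,3) * C(8,3)
= 10 * 5 * 35 * 56
= 98000.

98000


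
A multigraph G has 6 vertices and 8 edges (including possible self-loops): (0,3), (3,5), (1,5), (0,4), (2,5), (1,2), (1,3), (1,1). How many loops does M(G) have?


In a graphic matroid, a loop is a self-loop edge (u,u) with rank 0.
Examining all 8 edges for self-loops...
Self-loops found: (1,1)
Number of loops = 1.

1


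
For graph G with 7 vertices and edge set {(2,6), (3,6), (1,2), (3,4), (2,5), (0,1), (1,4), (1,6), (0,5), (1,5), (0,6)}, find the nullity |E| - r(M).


Cycle rank (nullity) = |E| - r(M) = |E| - (|V| - c).
|E| = 11, |V| = 7, c = 1.
Nullity = 11 - (7 - 1) = 11 - 6 = 5.

5


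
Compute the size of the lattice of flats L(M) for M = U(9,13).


Flats of U(9,13): every subset of size < 9 is a flat, plus E itself.
Count = (13 choose 0) + (13 choose 1) + (13 choose 2) + (13 choose 3) + (13 choose 4) + (13 choose 5) + (13 choose 6) + (13 choose 7) + (13 choose 8) + 1
     = 1 + 13 + 78 + 286 + 715 + 1287 + 1716 + 1716 + 1287 + 1
     = 7100.

7100


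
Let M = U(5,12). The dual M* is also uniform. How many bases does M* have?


The dual of U(r,n) is U(n-r, n) = U(7,12).
Bases of U(7,12) are all (7)-element subsets.
|B(M*)| = (12 choose 7) = 792.

792


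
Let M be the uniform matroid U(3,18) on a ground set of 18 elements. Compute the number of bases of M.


Bases of U(3,18) are all 3-element subsets of the 18-element ground set.
Number of bases = C(18,3).
C(18,3) = 18! / (3! * 15!) = 816.

816


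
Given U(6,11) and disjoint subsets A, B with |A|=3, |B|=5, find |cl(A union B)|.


|A union B| = 3 + 5 = 8 (disjoint).
In U(6,11), cl(S) = S if |S| < 6, else cl(S) = E.
Since 8 >= 6, cl(A union B) = E.
|cl(A union B)| = 11.

11


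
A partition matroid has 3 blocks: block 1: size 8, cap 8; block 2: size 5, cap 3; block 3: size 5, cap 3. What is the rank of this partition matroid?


Rank of a partition matroid = sum of min(|Si|, ci) for each block.
= min(8,8) + min(5,3) + min(5,3)
= 8 + 3 + 3
= 14.

14


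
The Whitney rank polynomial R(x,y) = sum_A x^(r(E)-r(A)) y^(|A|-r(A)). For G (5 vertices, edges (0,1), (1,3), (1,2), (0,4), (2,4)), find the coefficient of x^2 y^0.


R(x,y) = sum over A in 2^E of x^(r(E)-r(A)) * y^(|A|-r(A)).
G has 5 vertices, 5 edges. r(E) = 4.
Enumerate all 2^5 = 32 subsets.
Count subsets with r(E)-r(A)=2 and |A|-r(A)=0: 10.

10


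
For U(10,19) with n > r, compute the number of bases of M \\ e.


Deleting e from U(10,19) gives U(10,18) since n > r.
Bases of U(10,18) = C(18,10) = 18! / (10! * 8!) = 43758.

43758


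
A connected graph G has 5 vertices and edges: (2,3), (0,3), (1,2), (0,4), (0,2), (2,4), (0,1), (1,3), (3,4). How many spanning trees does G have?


By Kirchhoff's matrix tree theorem, the number of spanning trees equals
the determinant of any cofactor of the Laplacian matrix L.
G has 5 vertices and 9 edges.
Computing the (4 x 4) cofactor determinant gives 75.

75


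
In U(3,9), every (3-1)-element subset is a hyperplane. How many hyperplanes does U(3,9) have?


Hyperplanes of U(3,9) are flats of rank 2.
In a uniform matroid, these are exactly the (2)-element subsets.
Count = C(9,2) = (9 * 8) / (1 * 2) = 36.

36


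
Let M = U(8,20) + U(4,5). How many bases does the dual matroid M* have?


(M1+M2)* = M1* + M2*.
M1* = U(12,20), bases: C(20,12) = 125970.
M2* = U(1,5), bases: C(5,1) = 5.
|B(M*)| = 125970 * 5 = 629850.

629850


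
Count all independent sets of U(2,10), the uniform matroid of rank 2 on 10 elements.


Independent sets of U(2,10) are all subsets of size <= 2.
Count = (10 choose 0) + (10 choose 1) + (10 choose 2)
     = 1 + 10 + 45
     = 56.

56


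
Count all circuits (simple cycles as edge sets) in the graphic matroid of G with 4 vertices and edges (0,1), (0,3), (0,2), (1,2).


A circuit in a graphic matroid = edge set of a simple cycle.
G has 4 vertices and 4 edges.
Enumerating all minimal edge subsets forming cycles...
Total circuits found: 1.

1


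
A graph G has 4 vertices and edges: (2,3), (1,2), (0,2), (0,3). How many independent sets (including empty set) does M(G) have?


An independent set in a graphic matroid is an acyclic edge subset.
G has 4 vertices and 4 edges.
Enumerate all 2^4 = 16 subsets, checking for acyclicity.
Total independent sets = 14.

14


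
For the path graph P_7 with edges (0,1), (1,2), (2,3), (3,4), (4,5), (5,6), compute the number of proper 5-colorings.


P(P_7, k) = k * (k-1)^(6).
P(5) = 5 * 4^6 = 5 * 4096 = 20480.

20480


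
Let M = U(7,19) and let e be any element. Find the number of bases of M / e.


Contracting e from U(7,19) gives U(6,18).
Bases of U(6,18) = C(18,6) = 18564.

18564


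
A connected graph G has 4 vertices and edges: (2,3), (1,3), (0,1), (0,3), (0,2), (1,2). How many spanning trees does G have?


By Kirchhoff's matrix tree theorem, the number of spanning trees equals
the determinant of any cofactor of the Laplacian matrix L.
G has 4 vertices and 6 edges.
Computing the (3 x 3) cofactor determinant gives 16.

16


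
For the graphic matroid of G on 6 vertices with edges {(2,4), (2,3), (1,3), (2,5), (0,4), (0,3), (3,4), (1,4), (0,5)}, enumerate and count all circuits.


A circuit in a graphic matroid = edge set of a simple cycle.
G has 6 vertices and 9 edges.
Enumerating all minimal edge subsets forming cycles...
Total circuits found: 12.

12


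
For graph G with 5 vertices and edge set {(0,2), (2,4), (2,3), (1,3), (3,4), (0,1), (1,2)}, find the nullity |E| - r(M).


Cycle rank (nullity) = |E| - r(M) = |E| - (|V| - c).
|E| = 7, |V| = 5, c = 1.
Nullity = 7 - (5 - 1) = 7 - 4 = 3.

3


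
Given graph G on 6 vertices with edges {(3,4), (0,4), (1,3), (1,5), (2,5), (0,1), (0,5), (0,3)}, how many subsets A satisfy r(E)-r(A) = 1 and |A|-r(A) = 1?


R(x,y) = sum over A in 2^E of x^(r(E)-r(A)) * y^(|A|-r(A)).
G has 6 vertices, 8 edges. r(E) = 5.
Enumerate all 2^8 = 256 subsets.
Count subsets with r(E)-r(A)=1 and |A|-r(A)=1: 33.

33


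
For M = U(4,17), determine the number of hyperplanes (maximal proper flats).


Hyperplanes of U(4,17) are flats of rank 3.
In a uniform matroid, these are exactly the (3)-element subsets.
Count = (17 choose 3) = 680.

680


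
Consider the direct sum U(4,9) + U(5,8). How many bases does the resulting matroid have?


Bases of a direct sum M1 + M2: |B| = |B(M1)| * |B(M2)|.
|B(U(4,9))| = C(9,4) = 126.
|B(U(5,8))| = C(8,5) = 56.
Total bases = 126 * 56 = 7056.

7056


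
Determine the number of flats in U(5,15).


Flats of U(5,15): every subset of size < 5 is a flat, plus E itself.
Count = C(15,0) + C(15,1) + C(15,2) + C(15,3) + C(15,4) + 1
     = 1 + 15 + 105 + 455 + 1365 + 1
     = 1942.

1942


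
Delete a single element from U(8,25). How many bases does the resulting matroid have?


Deleting e from U(8,25) gives U(8,24) since n > r.
Bases of U(8,24) = C(24,8) = 24! / (8! * 16!) = 735471.

735471


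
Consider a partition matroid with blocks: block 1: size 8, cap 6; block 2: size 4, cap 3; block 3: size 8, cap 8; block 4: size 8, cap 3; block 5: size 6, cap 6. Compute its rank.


Rank of a partition matroid = sum of min(|Si|, ci) for each block.
= min(8,6) + min(4,3) + min(8,8) + min(8,3) + min(6,6)
= 6 + 3 + 8 + 3 + 6
= 26.

26


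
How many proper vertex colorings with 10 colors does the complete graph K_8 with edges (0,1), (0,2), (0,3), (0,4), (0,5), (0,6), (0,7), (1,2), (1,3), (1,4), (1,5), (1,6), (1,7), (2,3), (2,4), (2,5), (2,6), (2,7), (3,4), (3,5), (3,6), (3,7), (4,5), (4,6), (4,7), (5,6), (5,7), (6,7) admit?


P(K_8, k) = k(k-1)(k-2)...(k-7).
P(10) = (10) * (9) * (8) * (7) * (6) * (5) * (4) * (3) = 1814400.

1814400


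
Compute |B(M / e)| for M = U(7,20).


Contracting e from U(7,20) gives U(6,19).
Bases of U(6,19) = (19 choose 6) = 27132.

27132


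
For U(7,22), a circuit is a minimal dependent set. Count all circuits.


In U(7,22), circuits are the (8)-element subsets.
Any set of 8 elements is dependent, and removing any one element gives
an independent set of size 7, so it is a minimal dependent set.
Number of circuits = C(22,8) = 319770.

319770


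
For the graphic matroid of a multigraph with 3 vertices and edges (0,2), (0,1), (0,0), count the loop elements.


In a graphic matroid, a loop is a self-loop edge (u,u) with rank 0.
Examining all 3 edges for self-loops...
Self-loops found: (0,0)
Number of loops = 1.

1


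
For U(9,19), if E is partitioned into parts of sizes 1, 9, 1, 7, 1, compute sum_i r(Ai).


r(Ai) = min(|Ai|, 9) for each part.
Sum = min(1,9) + min(9,9) + min(1,9) + min(7,9) + min(1,9)
    = 1 + 9 + 1 + 7 + 1
    = 19.

19


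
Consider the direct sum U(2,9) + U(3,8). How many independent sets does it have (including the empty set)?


For a direct sum, |I(M1+M2)| = |I(M1)| * |I(M2)|.
|I(U(2,9))| = sum C(9,k) for k=0..2 = 46.
|I(U(3,8))| = sum C(8,k) for k=0..3 = 93.
Total = 46 * 93 = 4278.

4278


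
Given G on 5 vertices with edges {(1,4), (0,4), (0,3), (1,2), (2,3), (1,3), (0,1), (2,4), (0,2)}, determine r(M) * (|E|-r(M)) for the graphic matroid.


r(M) = |V| - c = 5 - 1 = 4.
nullity = |E| - r(M) = 9 - 4 = 5.
Product = 4 * 5 = 20.

20


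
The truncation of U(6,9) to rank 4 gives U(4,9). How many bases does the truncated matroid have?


Truncating U(6,9) to rank 4 gives U(4,9).
Bases of U(4,9) are all 4-element subsets of 9 elements.
Number of bases = (9 choose 4) = 126.

126


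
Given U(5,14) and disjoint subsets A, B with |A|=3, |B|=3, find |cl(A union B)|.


|A union B| = 3 + 3 = 6 (disjoint).
In U(5,14), cl(S) = S if |S| < 5, else cl(S) = E.
Since 6 >= 5, cl(A union B) = E.
|cl(A union B)| = 14.

14


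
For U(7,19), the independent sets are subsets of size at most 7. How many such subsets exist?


Independent sets of U(7,19) are all subsets of size <= 7.
Count = C(19,0) + C(19,1) + C(19,2) + C(19,3) + C(19,4) + C(19,5) + C(19,6) + C(19,7)
     = 1 + 19 + 171 + 969 + 3876 + 11628 + 27132 + 50388
     = 94184.

94184


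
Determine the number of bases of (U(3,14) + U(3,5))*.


(M1+M2)* = M1* + M2*.
M1* = U(11,14), bases: C(14,11) = 364.
M2* = U(2,5), bases: C(5,2) = 10.
|B(M*)| = 364 * 10 = 3640.

3640


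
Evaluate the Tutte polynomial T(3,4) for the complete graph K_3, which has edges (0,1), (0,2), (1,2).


T(K_3; x,y) = x^2 + x + y.
T(3,4) = 9 + 3 + 4 = 16.

16


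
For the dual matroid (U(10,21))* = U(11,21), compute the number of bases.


The dual of U(r,n) is U(n-r, n) = U(11,21).
Bases of U(11,21) are all (11)-element subsets.
|B(M*)| = (21 choose 11) = 352716.

352716


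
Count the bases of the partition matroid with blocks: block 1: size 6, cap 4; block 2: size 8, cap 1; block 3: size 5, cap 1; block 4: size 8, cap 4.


A basis picks exactly ci elements from block i.
Number of bases = product of C(|Si|, ci).
= C(6,4) * C(8,1) * C(5,1) * C(8,4)
= 15 * 8 * 5 * 70
= 42000.

42000


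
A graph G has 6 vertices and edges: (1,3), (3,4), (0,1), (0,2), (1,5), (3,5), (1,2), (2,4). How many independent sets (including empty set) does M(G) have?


An independent set in a graphic matroid is an acyclic edge subset.
G has 6 vertices and 8 edges.
Enumerate all 2^8 = 256 subsets, checking for acyclicity.
Total independent sets = 180.

180


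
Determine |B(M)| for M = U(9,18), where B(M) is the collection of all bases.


Bases of U(9,18) are all 9-element subsets of the 18-element ground set.
Number of bases = C(18,9).
(18 choose 9) = 48620.

48620


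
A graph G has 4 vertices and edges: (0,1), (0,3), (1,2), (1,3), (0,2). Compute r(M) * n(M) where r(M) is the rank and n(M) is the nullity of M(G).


r(M) = |V| - c = 4 - 1 = 3.
nullity = |E| - r(M) = 5 - 3 = 2.
Product = 3 * 2 = 6.

6


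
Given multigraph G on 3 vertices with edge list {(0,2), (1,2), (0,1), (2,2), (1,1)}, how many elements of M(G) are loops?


In a graphic matroid, a loop is a self-loop edge (u,u) with rank 0.
Examining all 5 edges for self-loops...
Self-loops found: (2,2), (1,1)
Number of loops = 2.

2


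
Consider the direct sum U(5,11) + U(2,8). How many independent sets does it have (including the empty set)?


For a direct sum, |I(M1+M2)| = |I(M1)| * |I(M2)|.
|I(U(5,11))| = sum C(11,k) for k=0..5 = 1024.
|I(U(2,8))| = sum C(8,k) for k=0..2 = 37.
Total = 1024 * 37 = 37888.

37888


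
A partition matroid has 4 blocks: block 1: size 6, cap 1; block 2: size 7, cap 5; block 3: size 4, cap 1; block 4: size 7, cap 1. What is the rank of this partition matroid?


Rank of a partition matroid = sum of min(|Si|, ci) for each block.
= min(6,1) + min(7,5) + min(4,1) + min(7,1)
= 1 + 5 + 1 + 1
= 8.

8


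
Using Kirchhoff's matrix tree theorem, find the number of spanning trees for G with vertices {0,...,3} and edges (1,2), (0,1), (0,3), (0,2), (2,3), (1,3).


By Kirchhoff's matrix tree theorem, the number of spanning trees equals
the determinant of any cofactor of the Laplacian matrix L.
G has 4 vertices and 6 edges.
Computing the (3 x 3) cofactor determinant gives 16.

16


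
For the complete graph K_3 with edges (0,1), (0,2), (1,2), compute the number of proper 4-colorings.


P(K_3, k) = k(k-1)(k-2)...(k-2).
P(4) = (4) * (3) * (2) = 24.

24


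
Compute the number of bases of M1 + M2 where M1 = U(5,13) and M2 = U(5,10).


Bases of a direct sum M1 + M2: |B| = |B(M1)| * |B(M2)|.
|B(U(5,13))| = C(13,5) = 1287.
|B(U(5,10))| = C(10,5) = 252.
Total bases = 1287 * 252 = 324324.

324324


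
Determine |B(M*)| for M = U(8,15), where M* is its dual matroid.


The dual of U(r,n) is U(n-r, n) = U(7,15).
Bases of U(7,15) are all (7)-element subsets.
|B(M*)| = C(15,7) = 6435.

6435


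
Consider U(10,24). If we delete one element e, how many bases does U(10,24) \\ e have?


Deleting e from U(10,24) gives U(10,23) since n > r.
Bases of U(10,23) = C(23,10) = 1144066.

1144066


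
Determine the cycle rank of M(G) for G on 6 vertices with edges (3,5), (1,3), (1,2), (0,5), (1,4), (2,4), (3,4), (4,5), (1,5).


Cycle rank (nullity) = |E| - r(M) = |E| - (|V| - c).
|E| = 9, |V| = 6, c = 1.
Nullity = 9 - (6 - 1) = 9 - 5 = 4.

4


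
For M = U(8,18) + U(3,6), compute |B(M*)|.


(M1+M2)* = M1* + M2*.
M1* = U(10,18), bases: C(18,10) = 43758.
M2* = U(3,6), bases: C(6,3) = 20.
|B(M*)| = 43758 * 20 = 875160.

875160


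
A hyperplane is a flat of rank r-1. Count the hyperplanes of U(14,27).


Hyperplanes of U(14,27) are flats of rank 13.
In a uniform matroid, these are exactly the (13)-element subsets.
Count = (27 choose 13) = 20058300.

20058300


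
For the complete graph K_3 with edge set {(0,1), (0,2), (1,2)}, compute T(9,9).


T(K_3; x,y) = x^2 + x + y.
T(9,9) = 81 + 9 + 9 = 99.

99


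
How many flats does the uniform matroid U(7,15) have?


Flats of U(7,15): every subset of size < 7 is a flat, plus E itself.
Count = (15 choose 0) + (15 choose 1) + (15 choose 2) + (15 choose 3) + (15 choose 4) + (15 choose 5) + (15 choose 6) + 1
     = 1 + 15 + 105 + 455 + 1365 + 3003 + 5005 + 1
     = 9950.

9950


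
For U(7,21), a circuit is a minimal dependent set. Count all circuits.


In U(7,21), circuits are the (8)-element subsets.
Any set of 8 elements is dependent, and removing any one element gives
an independent set of size 7, so it is a minimal dependent set.
Number of circuits = C(21,8) = 21! / (8! * 13!) = 203490.

203490


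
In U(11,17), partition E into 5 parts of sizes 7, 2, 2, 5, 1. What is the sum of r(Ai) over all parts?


r(Ai) = min(|Ai|, 11) for each part.
Sum = min(7,11) + min(2,11) + min(2,11) + min(5,11) + min(1,11)
    = 7 + 2 + 2 + 5 + 1
    = 17.

17


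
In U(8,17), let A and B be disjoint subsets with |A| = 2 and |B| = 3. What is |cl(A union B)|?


|A union B| = 2 + 3 = 5 (disjoint).
In U(8,17), cl(S) = S if |S| < 8, else cl(S) = E.
Since 5 < 8, cl(A union B) = A union B.
|cl(A union B)| = 5.

5


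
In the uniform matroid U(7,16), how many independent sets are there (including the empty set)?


Independent sets of U(7,16) are all subsets of size <= 7.
Count = C(16,0) + C(16,1) + C(16,2) + C(16,3) + C(16,4) + C(16,5) + C(16,6) + C(16,7)
     = 1 + 16 + 120 + 560 + 1820 + 4368 + 8008 + 11440
     = 26333.

26333


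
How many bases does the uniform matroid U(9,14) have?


Bases of U(9,14) are all 9-element subsets of the 14-element ground set.
Number of bases = C(14,9).
(14 choose 9) = 2002.

2002


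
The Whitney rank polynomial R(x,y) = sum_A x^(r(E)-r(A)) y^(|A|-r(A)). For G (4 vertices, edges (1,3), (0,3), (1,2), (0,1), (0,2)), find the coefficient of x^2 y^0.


R(x,y) = sum over A in 2^E of x^(r(E)-r(A)) * y^(|A|-r(A)).
G has 4 vertices, 5 edges. r(E) = 3.
Enumerate all 2^5 = 32 subsets.
Count subsets with r(E)-r(A)=2 and |A|-r(A)=0: 5.

5


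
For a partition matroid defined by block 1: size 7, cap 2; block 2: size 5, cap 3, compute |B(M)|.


A basis picks exactly ci elements from block i.
Number of bases = product of C(|Si|, ci).
= C(7,2) * C(5,3)
= 21 * 10
= 210.

210


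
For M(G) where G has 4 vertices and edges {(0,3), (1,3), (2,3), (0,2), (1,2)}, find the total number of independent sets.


An independent set in a graphic matroid is an acyclic edge subset.
G has 4 vertices and 5 edges.
Enumerate all 2^5 = 32 subsets, checking for acyclicity.
Total independent sets = 24.

24


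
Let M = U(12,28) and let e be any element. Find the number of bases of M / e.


Contracting e from U(12,28) gives U(11,27).
Bases of U(11,27) = C(27,11) = 13037895.

13037895


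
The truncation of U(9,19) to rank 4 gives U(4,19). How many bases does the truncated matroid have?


Truncating U(9,19) to rank 4 gives U(4,19).
Bases of U(4,19) are all 4-element subsets of 19 elements.
Number of bases = C(19,4) = (19 * 18 * 17 * 16) / (1 * 2 * 3 * 4) = 3876.

3876


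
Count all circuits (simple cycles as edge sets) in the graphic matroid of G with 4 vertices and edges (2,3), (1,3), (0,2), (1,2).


A circuit in a graphic matroid = edge set of a simple cycle.
G has 4 vertices and 4 edges.
Enumerating all minimal edge subsets forming cycles...
Total circuits found: 1.

1


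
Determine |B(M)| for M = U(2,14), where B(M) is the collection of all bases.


Bases of U(2,14) are all 2-element subsets of the 14-element ground set.
Number of bases = C(14,2).
C(14,2) = 14! / (2! * 12!) = 91.

91


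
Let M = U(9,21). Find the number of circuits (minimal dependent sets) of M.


In U(9,21), circuits are the (10)-element subsets.
Any set of 10 elements is dependent, and removing any one element gives
an independent set of size 9, so it is a minimal dependent set.
Number of circuits = (21 choose 10) = 352716.

352716


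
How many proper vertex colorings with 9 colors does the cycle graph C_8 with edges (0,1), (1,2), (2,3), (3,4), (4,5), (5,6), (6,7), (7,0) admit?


P(C_8, k) = (k-1)^8 + (-1)^8*(k-1).
P(9) = (8)^8 + 8
= 16777216 + 8 = 16777224.

16777224


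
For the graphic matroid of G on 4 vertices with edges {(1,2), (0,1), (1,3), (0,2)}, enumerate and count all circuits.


A circuit in a graphic matroid = edge set of a simple cycle.
G has 4 vertices and 4 edges.
Enumerating all minimal edge subsets forming cycles...
Total circuits found: 1.

1


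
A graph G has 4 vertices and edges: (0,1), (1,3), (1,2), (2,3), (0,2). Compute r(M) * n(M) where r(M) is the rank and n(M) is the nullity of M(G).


r(M) = |V| - c = 4 - 1 = 3.
nullity = |E| - r(M) = 5 - 3 = 2.
Product = 3 * 2 = 6.

6


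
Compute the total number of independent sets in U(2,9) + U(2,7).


For a direct sum, |I(M1+M2)| = |I(M1)| * |I(M2)|.
|I(U(2,9))| = sum C(9,k) for k=0..2 = 46.
|I(U(2,7))| = sum C(7,k) for k=0..2 = 29.
Total = 46 * 29 = 1334.

1334


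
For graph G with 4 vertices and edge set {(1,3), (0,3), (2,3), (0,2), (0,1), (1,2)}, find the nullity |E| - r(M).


Cycle rank (nullity) = |E| - r(M) = |E| - (|V| - c).
|E| = 6, |V| = 4, c = 1.
Nullity = 6 - (4 - 1) = 6 - 3 = 3.

3


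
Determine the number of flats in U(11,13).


Flats of U(11,13): every subset of size < 11 is a flat, plus E itself.
Count = (13 choose 0) + (13 choose 1) + (13 choose 2) + (13 choose 3) + (13 choose 4) + (13 choose 5) + (13 choose 6) + (13 choose 7) + (13 choose 8) + (13 choose 9) + (13 choose 10) + 1
     = 1 + 13 + 78 + 286 + 715 + 1287 + 1716 + 1716 + 1287 + 715 + 286 + 1
     = 8101.

8101


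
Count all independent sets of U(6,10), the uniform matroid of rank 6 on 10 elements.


Independent sets of U(6,10) are all subsets of size <= 6.
Count = (10 choose 0) + (10 choose 1) + (10 choose 2) + (10 choose 3) + (10 choose 4) + (10 choose 5) + (10 choose 6)
     = 1 + 10 + 45 + 120 + 210 + 252 + 210
     = 848.

848


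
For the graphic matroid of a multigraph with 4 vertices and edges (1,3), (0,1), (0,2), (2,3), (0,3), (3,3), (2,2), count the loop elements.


In a graphic matroid, a loop is a self-loop edge (u,u) with rank 0.
Examining all 7 edges for self-loops...
Self-loops found: (3,3), (2,2)
Number of loops = 2.

2


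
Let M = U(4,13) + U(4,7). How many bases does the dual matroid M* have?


(M1+M2)* = M1* + M2*.
M1* = U(9,13), bases: C(13,9) = 715.
M2* = U(3,7), bases: C(7,3) = 35.
|B(M*)| = 715 * 35 = 25025.

25025


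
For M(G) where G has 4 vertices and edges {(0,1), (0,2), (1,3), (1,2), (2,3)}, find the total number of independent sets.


An independent set in a graphic matroid is an acyclic edge subset.
G has 4 vertices and 5 edges.
Enumerate all 2^5 = 32 subsets, checking for acyclicity.
Total independent sets = 24.

24


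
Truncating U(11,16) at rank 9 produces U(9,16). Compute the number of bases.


Truncating U(11,16) to rank 9 gives U(9,16).
Bases of U(9,16) are all 9-element subsets of 16 elements.
Number of bases = (16 choose 9) = 11440.

11440


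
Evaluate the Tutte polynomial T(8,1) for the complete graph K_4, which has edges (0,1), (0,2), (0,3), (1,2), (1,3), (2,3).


T(K_4; x,y) = x^3 + 3x^2 + 4xy + 2x + y^3 + 3y^2 + 2y.
Substituting x=8, y=1:
= 512 + 192 + 32 + 16 + 1 + 3 + 2
= 758.

758


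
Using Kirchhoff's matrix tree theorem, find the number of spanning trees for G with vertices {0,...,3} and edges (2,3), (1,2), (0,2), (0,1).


By Kirchhoff's matrix tree theorem, the number of spanning trees equals
the determinant of any cofactor of the Laplacian matrix L.
G has 4 vertices and 4 edges.
Computing the (3 x 3) cofactor determinant gives 3.

3


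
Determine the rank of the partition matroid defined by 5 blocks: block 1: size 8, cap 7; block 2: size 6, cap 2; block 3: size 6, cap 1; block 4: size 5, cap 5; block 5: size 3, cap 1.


Rank of a partition matroid = sum of min(|Si|, ci) for each block.
= min(8,7) + min(6,2) + min(6,1) + min(5,5) + min(3,1)
= 7 + 2 + 1 + 5 + 1
= 16.

16


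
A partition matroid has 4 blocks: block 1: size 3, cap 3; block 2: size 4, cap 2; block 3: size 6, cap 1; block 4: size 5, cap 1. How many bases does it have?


A basis picks exactly ci elements from block i.
Number of bases = product of C(|Si|, ci).
= C(3,3) * C(4,2) * C(6,1) * C(5,1)
= 1 * 6 * 6 * 5
= 180.

180


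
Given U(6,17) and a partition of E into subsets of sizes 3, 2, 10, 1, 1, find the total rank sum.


r(Ai) = min(|Ai|, 6) for each part.
Sum = min(3,6) + min(2,6) + min(10,6) + min(1,6) + min(1,6)
    = 3 + 2 + 6 + 1 + 1
    = 13.

13


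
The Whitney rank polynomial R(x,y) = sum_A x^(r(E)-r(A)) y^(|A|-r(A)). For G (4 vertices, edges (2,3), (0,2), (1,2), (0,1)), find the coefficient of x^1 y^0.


R(x,y) = sum over A in 2^E of x^(r(E)-r(A)) * y^(|A|-r(A)).
G has 4 vertices, 4 edges. r(E) = 3.
Enumerate all 2^4 = 16 subsets.
Count subsets with r(E)-r(A)=1 and |A|-r(A)=0: 6.

6


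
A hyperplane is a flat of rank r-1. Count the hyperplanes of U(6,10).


Hyperplanes of U(6,10) are flats of rank 5.
In a uniform matroid, these are exactly the (5)-element subsets.
Count = C(10,5) = 252.

252


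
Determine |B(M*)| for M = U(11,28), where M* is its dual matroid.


The dual of U(r,n) is U(n-r, n) = U(17,28).
Bases of U(17,28) are all (17)-element subsets.
|B(M*)| = C(28,17) = 21474180.

21474180


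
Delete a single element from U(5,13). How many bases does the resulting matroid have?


Deleting e from U(5,13) gives U(5,12) since n > r.
Bases of U(5,12) = C(12,5) = 12! / (5! * 7!) = 792.

792


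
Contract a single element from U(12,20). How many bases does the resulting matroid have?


Contracting e from U(12,20) gives U(11,19).
Bases of U(11,19) = C(19,11) = 75582.

75582


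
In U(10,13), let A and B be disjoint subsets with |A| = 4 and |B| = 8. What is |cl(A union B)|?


|A union B| = 4 + 8 = 12 (disjoint).
In U(10,13), cl(S) = S if |S| < 10, else cl(S) = E.
Since 12 >= 10, cl(A union B) = E.
|cl(A union B)| = 13.

13


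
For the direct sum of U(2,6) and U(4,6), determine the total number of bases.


Bases of a direct sum M1 + M2: |B| = |B(M1)| * |B(M2)|.
|B(U(2,6))| = C(6,2) = 15.
|B(U(4,6))| = C(6,4) = 15.
Total bases = 15 * 15 = 225.

225


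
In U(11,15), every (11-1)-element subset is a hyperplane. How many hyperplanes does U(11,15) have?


Hyperplanes of U(11,15) are flats of rank 10.
In a uniform matroid, these are exactly the (10)-element subsets.
Count = C(15,10) = 15! / (10! * 5!) = 3003.

3003


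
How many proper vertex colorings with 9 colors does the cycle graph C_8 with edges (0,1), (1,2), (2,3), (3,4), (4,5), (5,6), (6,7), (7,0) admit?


P(C_8, k) = (k-1)^8 + (-1)^8*(k-1).
P(9) = (8)^8 + 8
= 16777216 + 8 = 16777224.

16777224


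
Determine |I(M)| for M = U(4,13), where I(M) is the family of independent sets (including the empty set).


Independent sets of U(4,13) are all subsets of size <= 4.
Count = C(13,0) + C(13,1) + C(13,2) + C(13,3) + C(13,4)
     = 1 + 13 + 78 + 286 + 715
     = 1093.

1093


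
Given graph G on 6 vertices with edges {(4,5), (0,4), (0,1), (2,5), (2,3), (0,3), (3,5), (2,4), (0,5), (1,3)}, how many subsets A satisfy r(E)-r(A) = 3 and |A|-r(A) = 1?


R(x,y) = sum over A in 2^E of x^(r(E)-r(A)) * y^(|A|-r(A)).
G has 6 vertices, 10 edges. r(E) = 5.
Enumerate all 2^10 = 1024 subsets.
Count subsets with r(E)-r(A)=3 and |A|-r(A)=1: 5.

5


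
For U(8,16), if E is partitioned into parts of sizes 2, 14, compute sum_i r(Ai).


r(Ai) = min(|Ai|, 8) for each part.
Sum = min(2,8) + min(14,8)
    = 2 + 8
    = 10.

10


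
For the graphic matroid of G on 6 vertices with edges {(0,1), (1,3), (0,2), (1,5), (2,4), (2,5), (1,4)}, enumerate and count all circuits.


A circuit in a graphic matroid = edge set of a simple cycle.
G has 6 vertices and 7 edges.
Enumerating all minimal edge subsets forming cycles...
Total circuits found: 3.

3


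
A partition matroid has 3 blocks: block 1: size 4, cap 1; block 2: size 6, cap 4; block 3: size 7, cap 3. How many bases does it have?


A basis picks exactly ci elements from block i.
Number of bases = product of C(|Si|, ci).
= C(4,1) * C(6,4) * C(7,3)
= 4 * 15 * 35
= 2100.

2100


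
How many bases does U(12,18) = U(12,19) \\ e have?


Deleting e from U(12,19) gives U(12,18) since n > r.
Bases of U(12,18) = C(18,12) = 18! / (12! * 6!) = 18564.

18564


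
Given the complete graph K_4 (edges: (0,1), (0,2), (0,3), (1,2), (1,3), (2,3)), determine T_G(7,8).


T(K_4; x,y) = x^3 + 3x^2 + 4xy + 2x + y^3 + 3y^2 + 2y.
Substituting x=7, y=8:
= 343 + 147 + 224 + 14 + 512 + 192 + 16
= 1448.

1448


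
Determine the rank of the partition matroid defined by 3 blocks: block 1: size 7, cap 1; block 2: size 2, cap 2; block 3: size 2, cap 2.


Rank of a partition matroid = sum of min(|Si|, ci) for each block.
= min(7,1) + min(2,2) + min(2,2)
= 1 + 2 + 2
= 5.

5


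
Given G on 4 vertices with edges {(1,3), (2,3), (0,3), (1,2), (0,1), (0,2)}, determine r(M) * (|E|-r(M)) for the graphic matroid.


r(M) = |V| - c = 4 - 1 = 3.
nullity = |E| - r(M) = 6 - 3 = 3.
Product = 3 * 3 = 9.

9


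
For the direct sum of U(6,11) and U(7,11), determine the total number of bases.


Bases of a direct sum M1 + M2: |B| = |B(M1)| * |B(M2)|.
|B(U(6,11))| = C(11,6) = 462.
|B(U(7,11))| = C(11,7) = 330.
Total bases = 462 * 330 = 152460.

152460


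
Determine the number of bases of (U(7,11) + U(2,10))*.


(M1+M2)* = M1* + M2*.
M1* = U(4,11), bases: C(11,4) = 330.
M2* = U(8,10), bases: C(10,8) = 45.
|B(M*)| = 330 * 45 = 14850.

14850


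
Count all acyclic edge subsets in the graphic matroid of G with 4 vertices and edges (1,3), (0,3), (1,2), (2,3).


An independent set in a graphic matroid is an acyclic edge subset.
G has 4 vertices and 4 edges.
Enumerate all 2^4 = 16 subsets, checking for acyclicity.
Total independent sets = 14.

14


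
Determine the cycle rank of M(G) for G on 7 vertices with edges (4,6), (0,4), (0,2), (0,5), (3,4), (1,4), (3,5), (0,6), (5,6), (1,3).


Cycle rank (nullity) = |E| - r(M) = |E| - (|V| - c).
|E| = 10, |V| = 7, c = 1.
Nullity = 10 - (7 - 1) = 10 - 6 = 4.

4


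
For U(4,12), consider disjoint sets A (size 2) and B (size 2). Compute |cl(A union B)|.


|A union B| = 2 + 2 = 4 (disjoint).
In U(4,12), cl(S) = S if |S| < 4, else cl(S) = E.
Since 4 >= 4, cl(A union B) = E.
|cl(A union B)| = 12.

12


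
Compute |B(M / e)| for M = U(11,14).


Contracting e from U(11,14) gives U(10,13).
Bases of U(10,13) = C(13,10) = 13! / (10! * 3!) = 286.

286


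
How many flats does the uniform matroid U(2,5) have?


Flats of U(2,5): every subset of size < 2 is a flat, plus E itself.
Count = C(5,0) + C(5,1) + 1
     = 1 + 5 + 1
     = 7.

7


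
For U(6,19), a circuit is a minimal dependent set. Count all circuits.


In U(6,19), circuits are the (7)-element subsets.
Any set of 7 elements is dependent, and removing any one element gives
an independent set of size 6, so it is a minimal dependent set.
Number of circuits = C(19,7) = 19! / (7! * 12!) = 50388.

50388


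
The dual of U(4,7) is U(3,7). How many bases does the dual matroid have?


The dual of U(r,n) is U(n-r, n) = U(3,7).
Bases of U(3,7) are all (3)-element subsets.
|B(M*)| = C(7,3) = (7 * 6 * 5) / (1 * 2 * 3) = 35.

35


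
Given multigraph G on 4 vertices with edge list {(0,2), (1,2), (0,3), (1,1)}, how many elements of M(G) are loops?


In a graphic matroid, a loop is a self-loop edge (u,u) with rank 0.
Examining all 4 edges for self-loops...
Self-loops found: (1,1)
Number of loops = 1.

1


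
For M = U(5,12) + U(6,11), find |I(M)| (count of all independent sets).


For a direct sum, |I(M1+M2)| = |I(M1)| * |I(M2)|.
|I(U(5,12))| = sum C(12,k) for k=0..5 = 1586.
|I(U(6,11))| = sum C(11,k) for k=0..6 = 1486.
Total = 1586 * 1486 = 2356796.

2356796


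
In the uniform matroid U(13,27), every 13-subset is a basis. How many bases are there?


Bases of U(13,27) are all 13-element subsets of the 27-element ground set.
Number of bases = C(27,13).
(27 choose 13) = 20058300.

20058300


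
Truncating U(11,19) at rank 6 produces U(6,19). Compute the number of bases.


Truncating U(11,19) to rank 6 gives U(6,19).
Bases of U(6,19) are all 6-element subsets of 19 elements.
Number of bases = C(19,6) = 19! / (6! * 13!) = 27132.

27132


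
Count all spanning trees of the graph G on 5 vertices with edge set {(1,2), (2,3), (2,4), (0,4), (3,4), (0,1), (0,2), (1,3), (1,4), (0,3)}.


By Kirchhoff's matrix tree theorem, the number of spanning trees equals
the determinant of any cofactor of the Laplacian matrix L.
G has 5 vertices and 10 edges.
Computing the (4 x 4) cofactor determinant gives 125.

125


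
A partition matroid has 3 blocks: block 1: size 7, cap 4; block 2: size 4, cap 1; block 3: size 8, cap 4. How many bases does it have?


A basis picks exactly ci elements from block i.
Number of bases = product of C(|Si|, ci).
= C(7,4) * C(4,1) * C(8,4)
= 35 * 4 * 70
= 9800.

9800


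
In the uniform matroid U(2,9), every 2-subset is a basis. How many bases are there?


Bases of U(2,9) are all 2-element subsets of the 9-element ground set.
Number of bases = C(9,2).
C(9,2) = (9 * 8) / (1 * 2) = 36.

36


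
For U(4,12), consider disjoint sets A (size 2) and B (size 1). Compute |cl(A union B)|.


|A union B| = 2 + 1 = 3 (disjoint).
In U(4,12), cl(S) = S if |S| < 4, else cl(S) = E.
Since 3 < 4, cl(A union B) = A union B.
|cl(A union B)| = 3.

3


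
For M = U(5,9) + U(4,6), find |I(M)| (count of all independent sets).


For a direct sum, |I(M1+M2)| = |I(M1)| * |I(M2)|.
|I(U(5,9))| = sum C(9,k) for k=0..5 = 382.
|I(U(4,6))| = sum C(6,k) for k=0..4 = 57.
Total = 382 * 57 = 21774.

21774


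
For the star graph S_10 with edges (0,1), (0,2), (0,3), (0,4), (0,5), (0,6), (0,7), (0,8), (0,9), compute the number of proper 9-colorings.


P(tree, k) = k * (k-1)^(9) for any tree on 10 vertices.
P(9) = 9 * 8^9 = 9 * 134217728 = 1207959552.

1207959552


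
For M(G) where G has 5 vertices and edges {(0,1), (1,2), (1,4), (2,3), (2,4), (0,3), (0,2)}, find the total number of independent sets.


An independent set in a graphic matroid is an acyclic edge subset.
G has 5 vertices and 7 edges.
Enumerate all 2^7 = 128 subsets, checking for acyclicity.
Total independent sets = 82.

82


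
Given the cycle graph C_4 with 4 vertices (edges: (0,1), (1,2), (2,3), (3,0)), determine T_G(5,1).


T(C_4; x,y) = x + x^2 + ... + x^(3) + y.
T(5,1) = 5^1 + 5^2 + 5^3 + 1
= 5 + 25 + 125 + 1
= 156.

156


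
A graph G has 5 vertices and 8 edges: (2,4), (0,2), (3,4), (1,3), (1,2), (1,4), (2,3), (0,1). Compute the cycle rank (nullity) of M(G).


Cycle rank (nullity) = |E| - r(M) = |E| - (|V| - c).
|E| = 8, |V| = 5, c = 1.
Nullity = 8 - (5 - 1) = 8 - 4 = 4.

4


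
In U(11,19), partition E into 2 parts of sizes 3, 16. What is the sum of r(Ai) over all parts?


r(Ai) = min(|Ai|, 11) for each part.
Sum = min(3,11) + min(16,11)
    = 3 + 11
    = 14.

14


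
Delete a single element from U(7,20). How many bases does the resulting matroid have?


Deleting e from U(7,20) gives U(7,19) since n > r.
Bases of U(7,19) = C(19,7) = 50388.

50388


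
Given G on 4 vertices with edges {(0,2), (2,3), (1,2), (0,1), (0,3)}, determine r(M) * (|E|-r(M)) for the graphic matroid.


r(M) = |V| - c = 4 - 1 = 3.
nullity = |E| - r(M) = 5 - 3 = 2.
Product = 3 * 2 = 6.

6


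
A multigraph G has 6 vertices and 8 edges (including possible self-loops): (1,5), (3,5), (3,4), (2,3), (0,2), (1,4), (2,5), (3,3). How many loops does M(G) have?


In a graphic matroid, a loop is a self-loop edge (u,u) with rank 0.
Examining all 8 edges for self-loops...
Self-loops found: (3,3)
Number of loops = 1.

1


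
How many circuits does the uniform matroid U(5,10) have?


In U(5,10), circuits are the (6)-element subsets.
Any set of 6 elements is dependent, and removing any one element gives
an independent set of size 5, so it is a minimal dependent set.
Number of circuits = (10 choose 6) = 210.

210


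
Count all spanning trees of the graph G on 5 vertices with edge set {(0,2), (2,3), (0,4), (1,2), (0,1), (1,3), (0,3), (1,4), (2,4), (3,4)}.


By Kirchhoff's matrix tree theorem, the number of spanning trees equals
the determinant of any cofactor of the Laplacian matrix L.
G has 5 vertices and 10 edges.
Computing the (4 x 4) cofactor determinant gives 125.

125
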